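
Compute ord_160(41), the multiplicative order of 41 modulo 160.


We want ord_160(41), the smallest k >= 1 with 41^k = 1 mod 160.
n = 160 = 2^5 * 5, phi(160) = 64; the order divides phi(n).
Divisors of 64: 1, 2, 4, 8, 16, 32, 64
Repeated squaring mod 160: 41^1 = 41, 41^2 = 81, 41^4 = 1, 41^8 = 1, 41^16 = 1, 41^32 = 1, 41^64 = 1
Test divisors in increasing order:
  k=1: 41^1 = 41 mod 160
  k=2: 41^2 = 81 mod 160
  k=4: 41^4 = 1 mod 160  <- first divisor giving 1
Order = 4

4


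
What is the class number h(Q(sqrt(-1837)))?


K = Q(sqrt(-1837)). d mod 4 = 3, so D = disc(K) = 4d = -7348
h(K) equals the number of primitive reduced positive-definite forms (a, b, c) = a*x^2 + b*x*y + c*y^2 with b^2 - 4ac = D,
where reduced means |b| <= a <= c, with b >= 0 whenever |b| = a or a = c, and primitive means gcd(a, b, c) = 1.
Reduced forces 3a^2 <= |D| = 7348, so 1 <= a <= 49; b must have the parity of D, and c = (b^2 - D)/(4a) must be an integer >= a.
Enumerate a = 1..49, b in [-a, a]:
  a=1: (1, 0, 1837)  [1]
  a=2: (2, 2, 919)  [1]
  a=3..6: none
  a=7: (7, -4, 263), (7, 4, 263)  [2]
  a=8..10: none
  a=11: (11, 0, 167)  [1]
  a=12: none
  a=13: (13, -6, 142), (13, 6, 142)  [2]
  a=14: (14, -10, 133), (14, 10, 133)  [2]
  a=15..16: none
  a=17: (17, -8, 109), (17, 8, 109)  [2]
  a=18: none
  a=19: (19, -10, 98), (19, 10, 98)  [2]
  a=20..21: none
  a=22: (22, 22, 89)  [1]
  a=23: (23, -14, 82), (23, 14, 82)  [2]
  a=24..25: none
  a=26: (26, -6, 71), (26, 6, 71)  [2]
  a=27..33: none
  a=34: (34, -26, 59), (34, 26, 59)  [2]
  a=35..37: none
  a=38: (38, -10, 49), (38, 10, 49)  [2]
  a=39..40: none
  a=41: (41, -14, 46), (41, 14, 46)  [2]
  a=42..49: none
Total reduced forms: 1 + 1 + 2 + 1 + 2 + 2 + 2 + 2 + 1 + 2 + 2 + 2 + 2 + 2 = 24
h = 24

24


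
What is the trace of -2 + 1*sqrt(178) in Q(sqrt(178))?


Tr(a + b*sqrt(d)) = (a + b*sqrt(d)) + (a - b*sqrt(d)) = 2a
= 2 * (-2)
= -4

-4


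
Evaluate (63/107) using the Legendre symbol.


p = 107 is prime, so compute (63/107) with the reciprocity algorithm (Jacobi-symbol steps: pull out 2s via (2/n), flip via reciprocity, reduce):
  reciprocity: (63/107) -> -(107/63)
  reduce: (44/63)
  pull out 2: (2/63) = +1  (since 63 mod 8 = 7)
  pull out 2: (2/63) = +1  (since 63 mod 8 = 7)
  reciprocity: (11/63) -> -(63/11)
  reduce: (8/11)
  pull out 2: (2/11) = -1  (since 11 mod 8 = 3)
  pull out 2: (2/11) = -1  (since 11 mod 8 = 3)
  pull out 2: (2/11) = -1  (since 11 mod 8 = 3)
  (1/11) = 1
Product of signs = -1
(63/107) = -1

-1


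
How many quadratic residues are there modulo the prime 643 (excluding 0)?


For prime p, the number of non-zero quadratic residues is (p-1)/2.
= (643-1)/2
= 321

321


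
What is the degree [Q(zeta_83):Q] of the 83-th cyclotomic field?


The degree equals Euler's totient phi(83).
83 = 83
phi(83) = 82

82


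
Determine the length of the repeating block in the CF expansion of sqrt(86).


Run the CF algorithm for sqrt(86).
a_0 = floor(sqrt(86)) = 9; set m_0=0, q_0=1.
Recurrence: m' = q*a - m,  q' = (d - m'^2)/q,  a' = floor((a_0 + m')/q').
  step 1: m=9, q=5, a=3
  step 2: m=6, q=10, a=1
  step 3: m=4, q=7, a=1
  step 4: m=3, q=11, a=1
  step 5: m=8, q=2, a=8
  step 6: m=8, q=11, a=1
  step 7: m=3, q=7, a=1
  step 8: m=4, q=10, a=1
  step 9: m=6, q=5, a=3
  step 10: m=9, q=1, a=18
a_10 = 2*a_0 = 18, so the period closes here.
sqrt(86) = [9; 3, 1, 1, 1, 8, 1, 1, 1, 3, 18]
Period length = 10

10


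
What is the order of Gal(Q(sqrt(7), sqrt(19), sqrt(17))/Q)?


The 3 square roots of distinct primes are multiplicatively independent over Q,
so [K:Q] = 2^3 and Gal(K/Q) is isomorphic to (Z/2Z)^3.
|Gal| = 2^3 = 8

8


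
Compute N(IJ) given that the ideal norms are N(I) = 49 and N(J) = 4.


N(IJ) = N(I) * N(J)
= 49 * 4
= 196

196


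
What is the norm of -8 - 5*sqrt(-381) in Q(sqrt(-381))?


N(a + b*sqrt(d)) = a^2 - d*b^2
= (-8)^2 - (-381)*(-5)^2
= 64 + 9525
= 9589

9589


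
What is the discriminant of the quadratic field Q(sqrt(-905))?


For K = Q(sqrt(d)) with d squarefree: disc(K) = d if d = 1 mod 4, and disc(K) = 4d if d = 2 or 3 mod 4.
Here d = -905, and d mod 4 = 3.
d = 3 mod 4, not 1 (O_K = Z[sqrt(d)]), so disc(K) = 4d = 4 * (-905) = -3620

-3620


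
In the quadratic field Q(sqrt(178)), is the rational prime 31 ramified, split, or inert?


K = Q(sqrt(178)). Since d mod 4 = 2, disc(K) = 712.
Check p | disc: 712 mod 31 = 30.
p does not divide disc. Compute Legendre symbol (d/p):
23^((31-1)/2) mod 31 = -1
(d/p) = -1, so p is inert: (p) stays prime with e=1, f=2, g=1.
Therefore p is inert.

inert


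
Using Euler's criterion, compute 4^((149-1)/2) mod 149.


p = 149 is prime and the exponent is (p-1)/2 = 74, so by Euler's criterion 4^74 = (4/149) = +1 or -1 mod 149.
Compute by square-and-multiply:
  74 = 64 + 8 + 2 (binary 1001010)
  Repeated squaring mod 149: 4^1 = 4, 4^2 = 16, 4^4 = 107, 4^8 = 125, 4^16 = 129, 4^32 = 102, 4^64 = 123
  4^74 = 4^64 * 4^8 * 4^2 = 123 * 125 * 16 mod 149
    123 * 125 = 15375 = 28 mod 149
    28 * 16 = 448 = 1 mod 149
  4^74 = 1 mod 149
Result 1: 4 is a quadratic residue mod 149.
4^74 mod 149 = 1

1


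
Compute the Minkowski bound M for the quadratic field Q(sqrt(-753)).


d = -753, d mod 4 = 3, so disc(K) = 4d = -3012; |disc(K)| = 3012
Imaginary quadratic field, so n = 2, s = r2 = 1, r1 = 0
M = (n!/n^n) * (4/pi)^s * sqrt(|disc(K)|) = (2!/2^2) * (4/pi)^1 * sqrt(3012)
= 0.5 * 1.273240 * 54.881691
= 34.9388

34.9388


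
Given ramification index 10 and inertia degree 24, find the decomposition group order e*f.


|D_P| = e * f
= 10 * 24
= 240

240


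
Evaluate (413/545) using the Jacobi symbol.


Compute (413/545) via quadratic reciprocity:
  reciprocity: (413/545) -> +(545/413)
  reduce: (132/413)
  pull out 2: (2/413) = -1  (since 413 mod 8 = 5)
  pull out 2: (2/413) = -1  (since 413 mod 8 = 5)
  reciprocity: (33/413) -> +(413/33)
  reduce: (17/33)
  reciprocity: (17/33) -> +(33/17)
  reduce: (16/17)
  pull out 2: (2/17) = +1  (since 17 mod 8 = 1)
  pull out 2: (2/17) = +1  (since 17 mod 8 = 1)
  pull out 2: (2/17) = +1  (since 17 mod 8 = 1)
  pull out 2: (2/17) = +1  (since 17 mod 8 = 1)
  (1/17) = 1
Product of signs = 1

1


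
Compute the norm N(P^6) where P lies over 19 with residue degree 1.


N(P^a) = p^(a*f)
= 19^(6*1)
= 19^6
= 47045881

47045881


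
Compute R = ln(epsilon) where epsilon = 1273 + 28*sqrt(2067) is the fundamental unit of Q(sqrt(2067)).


epsilon = 1273 + 28*sqrt(2067)
= 2545.9996
R = ln(2545.9996)
= 7.8423

7.8423


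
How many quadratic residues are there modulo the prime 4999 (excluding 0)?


For prime p, the number of non-zero quadratic residues is (p-1)/2.
= (4999-1)/2
= 2499

2499


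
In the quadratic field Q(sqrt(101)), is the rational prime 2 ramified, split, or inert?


K = Q(sqrt(101)). Since d mod 4 = 1, disc(K) = 101.
Check p | disc: 101 mod 2 = 1.
p=2 does not divide disc (d is 1 mod 4). 2 splits iff d = 1 mod 8.
d mod 8 = 5, so (d/2) = -1.
(d/p) = -1, so p is inert: (p) stays prime with e=1, f=2, g=1.
Therefore p is inert.

inert


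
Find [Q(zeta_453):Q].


The degree equals Euler's totient phi(453).
453 = 3 * 151
phi(453) = 300

300


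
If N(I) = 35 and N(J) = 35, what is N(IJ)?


N(IJ) = N(I) * N(J)
= 35 * 35
= 1225

1225


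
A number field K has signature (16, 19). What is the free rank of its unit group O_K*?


By Dirichlet's unit theorem:
rank = r1 + r2 - 1
= 16 + 19 - 1
= 34

34


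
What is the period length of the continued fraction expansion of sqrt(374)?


Run the CF algorithm for sqrt(374).
a_0 = floor(sqrt(374)) = 19; set m_0=0, q_0=1.
Recurrence: m' = q*a - m,  q' = (d - m'^2)/q,  a' = floor((a_0 + m')/q').
  step 1: m=19, q=13, a=2
  step 2: m=7, q=25, a=1
  step 3: m=18, q=2, a=18
  step 4: m=18, q=25, a=1
  step 5: m=7, q=13, a=2
  step 6: m=19, q=1, a=38
a_6 = 2*a_0 = 38, so the period closes here.
sqrt(374) = [19; 2, 1, 18, 1, 2, 38]
Period length = 6

6


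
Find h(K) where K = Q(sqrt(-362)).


K = Q(sqrt(-362)). d mod 4 = 2, so D = disc(K) = 4d = -1448
h(K) equals the number of primitive reduced positive-definite forms (a, b, c) = a*x^2 + b*x*y + c*y^2 with b^2 - 4ac = D,
where reduced means |b| <= a <= c, with b >= 0 whenever |b| = a or a = c, and primitive means gcd(a, b, c) = 1.
Reduced forces 3a^2 <= |D| = 1448, so 1 <= a <= 21; b must have the parity of D, and c = (b^2 - D)/(4a) must be an integer >= a.
Enumerate a = 1..21, b in [-a, a]:
  a=1: (1, 0, 362)  [1]
  a=2: (2, 0, 181)  [1]
  a=3: (3, -2, 121), (3, 2, 121)  [2]
  a=4..5: none
  a=6: (6, -4, 61), (6, 4, 61)  [2]
  a=7: (7, -6, 53), (7, 6, 53)  [2]
  a=8: none
  a=9: (9, -8, 42), (9, 8, 42)  [2]
  a=10: none
  a=11: (11, -2, 33), (11, 2, 33)  [2]
  a=12..13: none
  a=14: (14, -8, 27), (14, 8, 27)  [2]
  a=15..17: none
  a=18: (18, -8, 21), (18, 8, 21)  [2]
  a=19..20: none
  a=21: (21, -20, 22), (21, 20, 22)  [2]
Total reduced forms: 1 + 1 + 2 + 2 + 2 + 2 + 2 + 2 + 2 + 2 = 18
h = 18

18


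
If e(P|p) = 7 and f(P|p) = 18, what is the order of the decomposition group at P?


|D_P| = e * f
= 7 * 18
= 126

126


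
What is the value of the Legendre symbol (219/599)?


p = 599 is prime, so compute (219/599) with the reciprocity algorithm (Jacobi-symbol steps: pull out 2s via (2/n), flip via reciprocity, reduce):
  reciprocity: (219/599) -> -(599/219)
  reduce: (161/219)
  reciprocity: (161/219) -> +(219/161)
  reduce: (58/161)
  pull out 2: (2/161) = +1  (since 161 mod 8 = 1)
  reciprocity: (29/161) -> +(161/29)
  reduce: (16/29)
  pull out 2: (2/29) = -1  (since 29 mod 8 = 5)
  pull out 2: (2/29) = -1  (since 29 mod 8 = 5)
  pull out 2: (2/29) = -1  (since 29 mod 8 = 5)
  pull out 2: (2/29) = -1  (since 29 mod 8 = 5)
  (1/29) = 1
Product of signs = -1
(219/599) = -1

-1


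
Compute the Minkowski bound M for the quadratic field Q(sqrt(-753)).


d = -753, d mod 4 = 3, so disc(K) = 4d = -3012; |disc(K)| = 3012
Imaginary quadratic field, so n = 2, s = r2 = 1, r1 = 0
M = (n!/n^n) * (4/pi)^s * sqrt(|disc(K)|) = (2!/2^2) * (4/pi)^1 * sqrt(3012)
= 0.5 * 1.273240 * 54.881691
= 34.9388

34.9388


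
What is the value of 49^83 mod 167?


p = 167 is prime and the exponent is (p-1)/2 = 83, so by Euler's criterion 49^83 = (49/167) = +1 or -1 mod 167.
Compute by square-and-multiply:
  83 = 64 + 16 + 2 + 1 (binary 1010011)
  Repeated squaring mod 167: 49^1 = 49, 49^2 = 63, 49^4 = 128, 49^8 = 18, 49^16 = 157, 49^32 = 100, 49^64 = 147
  49^83 = 49^64 * 49^16 * 49^2 * 49^1 = 147 * 157 * 63 * 49 mod 167
    147 * 157 = 23079 = 33 mod 167
    33 * 63 = 2079 = 75 mod 167
    75 * 49 = 3675 = 1 mod 167
  49^83 = 1 mod 167
Result 1: 49 is a quadratic residue mod 167.
49^83 mod 167 = 1

1


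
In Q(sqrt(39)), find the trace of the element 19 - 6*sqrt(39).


Tr(a + b*sqrt(d)) = (a + b*sqrt(d)) + (a - b*sqrt(d)) = 2a
= 2 * (19)
= 38

38


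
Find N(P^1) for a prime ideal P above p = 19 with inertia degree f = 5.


N(P^a) = p^(a*f)
= 19^(1*5)
= 19^5
= 2476099

2476099


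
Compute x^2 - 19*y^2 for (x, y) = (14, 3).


x^2 - d*y^2
= 14^2 - 19*3^2
= 196 - 171
= 25

25


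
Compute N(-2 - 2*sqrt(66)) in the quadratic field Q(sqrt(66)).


N(a + b*sqrt(d)) = a^2 - d*b^2
= (-2)^2 - (66)*(-2)^2
= 4 - 264
= -260

-260


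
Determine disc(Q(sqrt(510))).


For K = Q(sqrt(d)) with d squarefree: disc(K) = d if d = 1 mod 4, and disc(K) = 4d if d = 2 or 3 mod 4.
Here d = 510, and d mod 4 = 2.
d = 2 mod 4, not 1 (O_K = Z[sqrt(d)]), so disc(K) = 4d = 4 * (510) = 2040

2040


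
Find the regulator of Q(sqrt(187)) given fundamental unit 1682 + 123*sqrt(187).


epsilon = 1682 + 123*sqrt(187)
= 3363.9997
R = ln(3363.9997)
= 8.1209

8.1209


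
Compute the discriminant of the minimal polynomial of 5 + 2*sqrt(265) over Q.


The element 5 + 2*sqrt(265) has minimal polynomial:
x^2 - 10*x - 1035
Discriminant = (-10)^2 - 4*(-1035)
= 100 + 4140
= 4240

4240


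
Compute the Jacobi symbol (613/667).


Compute (613/667) via quadratic reciprocity:
  reciprocity: (613/667) -> +(667/613)
  reduce: (54/613)
  pull out 2: (2/613) = -1  (since 613 mod 8 = 5)
  reciprocity: (27/613) -> +(613/27)
  reduce: (19/27)
  reciprocity: (19/27) -> -(27/19)
  reduce: (8/19)
  pull out 2: (2/19) = -1  (since 19 mod 8 = 3)
  pull out 2: (2/19) = -1  (since 19 mod 8 = 3)
  pull out 2: (2/19) = -1  (since 19 mod 8 = 3)
  (1/19) = 1
Product of signs = -1

-1


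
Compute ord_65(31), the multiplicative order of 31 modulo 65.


We want ord_65(31), the smallest k >= 1 with 31^k = 1 mod 65.
n = 65 = 5 * 13, phi(65) = 48; the order divides phi(n).
Divisors of 48: 1, 2, 3, 4, 6, 8, 12, 16, 24, 48
Repeated squaring mod 65: 31^1 = 31, 31^2 = 51, 31^4 = 1, 31^8 = 1, 31^16 = 1, 31^32 = 1
Test divisors in increasing order:
  k=1: 31^1 = 31 mod 65
  k=2: 31^2 = 51 mod 65
  k=3: 31^3 = 51 * 31 = 21 mod 65
  k=4: 31^4 = 1 mod 65  <- first divisor giving 1
Order = 4

4


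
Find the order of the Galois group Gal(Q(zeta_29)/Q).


|Gal(Q(zeta_29)/Q)| = phi(29)
= 28

28


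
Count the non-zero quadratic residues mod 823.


For prime p, the number of non-zero quadratic residues is (p-1)/2.
= (823-1)/2
= 411

411


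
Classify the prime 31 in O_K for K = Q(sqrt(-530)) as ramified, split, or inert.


K = Q(sqrt(-530)). Since d mod 4 = 2, disc(K) = -2120.
Check p | disc: -2120 mod 31 = 19.
p does not divide disc. Compute Legendre symbol (d/p):
28^((31-1)/2) mod 31 = 1
(d/p) = 1, so p splits: (p) = P*P' with e=1, f=1, g=2.
Therefore p is split.

split


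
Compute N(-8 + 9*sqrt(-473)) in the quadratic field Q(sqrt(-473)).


N(a + b*sqrt(d)) = a^2 - d*b^2
= (-8)^2 - (-473)*(9)^2
= 64 + 38313
= 38377

38377


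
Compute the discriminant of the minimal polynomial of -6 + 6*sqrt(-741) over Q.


The element -6 + 6*sqrt(-741) has minimal polynomial:
x^2 + 12*x + 26712
Discriminant = (12)^2 - 4*(26712)
= 144 - 106848
= -106704

-106704


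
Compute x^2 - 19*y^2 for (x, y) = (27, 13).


x^2 - d*y^2
= 27^2 - 19*13^2
= 729 - 3211
= -2482

-2482


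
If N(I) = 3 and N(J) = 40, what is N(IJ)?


N(IJ) = N(I) * N(J)
= 3 * 40
= 120

120


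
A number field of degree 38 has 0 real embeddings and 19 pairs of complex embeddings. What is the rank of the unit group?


By Dirichlet's unit theorem:
rank = r1 + r2 - 1
= 0 + 19 - 1
= 18

18


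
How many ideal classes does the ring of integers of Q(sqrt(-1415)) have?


K = Q(sqrt(-1415)). d mod 4 = 1, so D = disc(K) = d = -1415
h(K) equals the number of primitive reduced positive-definite forms (a, b, c) = a*x^2 + b*x*y + c*y^2 with b^2 - 4ac = D,
where reduced means |b| <= a <= c, with b >= 0 whenever |b| = a or a = c, and primitive means gcd(a, b, c) = 1.
Reduced forces 3a^2 <= |D| = 1415, so 1 <= a <= 21; b must have the parity of D, and c = (b^2 - D)/(4a) must be an integer >= a.
Enumerate a = 1..21, b in [-a, a]:
  a=1: (1, 1, 354)  [1]
  a=2: (2, -1, 177), (2, 1, 177)  [2]
  a=3: (3, -1, 118), (3, 1, 118)  [2]
  a=4: (4, -3, 89), (4, 3, 89)  [2]
  a=5: (5, 5, 72)  [1]
  a=6: (6, -5, 60), (6, -1, 59), (6, 1, 59), (6, 5, 60)  [4]
  a=7: none
  a=8: (8, -5, 45), (8, 5, 45)  [2]
  a=9: (9, -5, 40), (9, 5, 40)  [2]
  a=10: (10, -5, 36), (10, 5, 36)  [2]
  a=11: (11, -9, 34), (11, 9, 34)  [2]
  a=12: (12, -11, 32), (12, -5, 30), (12, 5, 30), (12, 11, 32)  [4]
  a=13..14: none
  a=15: (15, -5, 24), (15, 5, 24)  [2]
  a=16: (16, -11, 24), (16, 11, 24)  [2]
  a=17: (17, -9, 22), (17, 9, 22)  [2]
  a=18: (18, -13, 22), (18, -5, 20), (18, 5, 20), (18, 13, 22)  [4]
  a=19..21: none
Total reduced forms: 1 + 2 + 2 + 2 + 1 + 4 + 2 + 2 + 2 + 2 + 4 + 2 + 2 + 2 + 4 = 34
h = 34

34


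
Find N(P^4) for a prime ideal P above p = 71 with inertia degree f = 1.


N(P^a) = p^(a*f)
= 71^(4*1)
= 71^4
= 25411681

25411681


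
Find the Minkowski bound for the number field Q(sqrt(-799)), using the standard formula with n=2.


d = -799, d mod 4 = 1, so disc(K) = d = -799; |disc(K)| = 799
Imaginary quadratic field, so n = 2, s = r2 = 1, r1 = 0
M = (n!/n^n) * (4/pi)^s * sqrt(|disc(K)|) = (2!/2^2) * (4/pi)^1 * sqrt(799)
= 0.5 * 1.273240 * 28.266588
= 17.9951

17.9951


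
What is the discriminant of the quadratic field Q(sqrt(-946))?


For K = Q(sqrt(d)) with d squarefree: disc(K) = d if d = 1 mod 4, and disc(K) = 4d if d = 2 or 3 mod 4.
Here d = -946, and d mod 4 = 2.
d = 2 mod 4, not 1 (O_K = Z[sqrt(d)]), so disc(K) = 4d = 4 * (-946) = -3784

-3784


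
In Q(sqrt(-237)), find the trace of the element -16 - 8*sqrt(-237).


Tr(a + b*sqrt(d)) = (a + b*sqrt(d)) + (a - b*sqrt(d)) = 2a
= 2 * (-16)
= -32

-32


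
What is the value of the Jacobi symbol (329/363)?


Compute (329/363) via quadratic reciprocity:
  reciprocity: (329/363) -> +(363/329)
  reduce: (34/329)
  pull out 2: (2/329) = +1  (since 329 mod 8 = 1)
  reciprocity: (17/329) -> +(329/17)
  reduce: (6/17)
  pull out 2: (2/17) = +1  (since 17 mod 8 = 1)
  reciprocity: (3/17) -> +(17/3)
  reduce: (2/3)
  pull out 2: (2/3) = -1  (since 3 mod 8 = 3)
  (1/3) = 1
Product of signs = -1

-1


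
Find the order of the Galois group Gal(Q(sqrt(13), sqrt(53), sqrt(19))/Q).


The 3 square roots of distinct primes are multiplicatively independent over Q,
so [K:Q] = 2^3 and Gal(K/Q) is isomorphic to (Z/2Z)^3.
|Gal| = 2^3 = 8

8


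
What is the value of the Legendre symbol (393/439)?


p = 439 is prime, so compute (393/439) with the reciprocity algorithm (Jacobi-symbol steps: pull out 2s via (2/n), flip via reciprocity, reduce):
  reciprocity: (393/439) -> +(439/393)
  reduce: (46/393)
  pull out 2: (2/393) = +1  (since 393 mod 8 = 1)
  reciprocity: (23/393) -> +(393/23)
  reduce: (2/23)
  pull out 2: (2/23) = +1  (since 23 mod 8 = 7)
  (1/23) = 1
Product of signs = 1
(393/439) = 1

1


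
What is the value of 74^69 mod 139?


p = 139 is prime and the exponent is (p-1)/2 = 69, so by Euler's criterion 74^69 = (74/139) = +1 or -1 mod 139.
Compute by square-and-multiply:
  69 = 64 + 4 + 1 (binary 1000101)
  Repeated squaring mod 139: 74^1 = 74, 74^2 = 55, 74^4 = 106, 74^8 = 116, 74^16 = 112, 74^32 = 34, 74^64 = 44
  74^69 = 74^64 * 74^4 * 74^1 = 44 * 106 * 74 mod 139
    44 * 106 = 4664 = 77 mod 139
    77 * 74 = 5698 = 138 mod 139
  74^69 = 138 mod 139
Result 138 = p - 1 = -1 mod 139: 74 is a quadratic non-residue mod 139. As a residue in [0, p-1] the value is 138.
74^69 mod 139 = 138

138


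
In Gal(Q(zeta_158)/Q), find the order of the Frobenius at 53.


The Frobenius at p in Gal(Q(zeta_n)/Q) = (Z/nZ)* is the class of p, so its order is ord_158(53), the smallest k >= 1 with 53^k = 1 mod 158.
n = 158 = 2 * 79, phi(158) = 78; the order divides phi(n).
Divisors of 78: 1, 2, 3, 6, 13, 26, 39, 78
Repeated squaring mod 158: 53^1 = 53, 53^2 = 123, 53^4 = 119, 53^8 = 99, 53^16 = 5, 53^32 = 25, 53^64 = 151
Test divisors in increasing order:
  k=1: 53^1 = 53 mod 158
  k=2: 53^2 = 123 mod 158
  k=3: 53^3 = 123 * 53 = 41 mod 158
  k=6: 53^6 = 119 * 123 = 101 mod 158
  k=13: 53^13 = 99 * 119 * 53 = 135 mod 158
  k=26: 53^26 = 5 * 99 * 123 = 55 mod 158
  k=39: 53^39 = 25 * 119 * 123 * 53 = 157 mod 158
  k=78: 53^78 = 151 * 99 * 119 * 123 = 1 mod 158  <- first divisor giving 1
Order = 78

78


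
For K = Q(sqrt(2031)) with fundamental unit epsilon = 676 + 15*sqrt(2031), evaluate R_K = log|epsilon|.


epsilon = 676 + 15*sqrt(2031)
= 1351.9993
R = ln(1351.9993)
= 7.2093

7.2093


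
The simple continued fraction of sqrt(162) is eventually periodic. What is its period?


Run the CF algorithm for sqrt(162).
a_0 = floor(sqrt(162)) = 12; set m_0=0, q_0=1.
Recurrence: m' = q*a - m,  q' = (d - m'^2)/q,  a' = floor((a_0 + m')/q').
  step 1: m=12, q=18, a=1
  step 2: m=6, q=7, a=2
  step 3: m=8, q=14, a=1
  step 4: m=6, q=9, a=2
  step 5: m=12, q=2, a=12
  step 6: m=12, q=9, a=2
  step 7: m=6, q=14, a=1
  step 8: m=8, q=7, a=2
  step 9: m=6, q=18, a=1
  step 10: m=12, q=1, a=24
a_10 = 2*a_0 = 24, so the period closes here.
sqrt(162) = [12; 1, 2, 1, 2, 12, 2, 1, 2, 1, 24]
Period length = 10

10


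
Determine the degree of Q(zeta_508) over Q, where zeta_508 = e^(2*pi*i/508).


The degree equals Euler's totient phi(508).
508 = 2^2 * 127
phi(508) = 252

252


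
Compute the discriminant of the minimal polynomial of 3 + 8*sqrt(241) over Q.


The element 3 + 8*sqrt(241) has minimal polynomial:
x^2 - 6*x - 15415
Discriminant = (-6)^2 - 4*(-15415)
= 36 + 61660
= 61696

61696


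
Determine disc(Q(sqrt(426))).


For K = Q(sqrt(d)) with d squarefree: disc(K) = d if d = 1 mod 4, and disc(K) = 4d if d = 2 or 3 mod 4.
Here d = 426, and d mod 4 = 2.
d = 2 mod 4, not 1 (O_K = Z[sqrt(d)]), so disc(K) = 4d = 4 * (426) = 1704

1704


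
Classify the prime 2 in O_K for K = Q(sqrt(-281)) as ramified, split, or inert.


K = Q(sqrt(-281)). Since d mod 4 = 3, disc(K) = -1124.
Check p | disc: -1124 mod 2 = 0.
p divides disc, so p ramifies: (p) = P^2 with e=2, f=1, g=1.
Therefore p is ramified.

ramified


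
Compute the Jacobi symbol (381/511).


Compute (381/511) via quadratic reciprocity:
  reciprocity: (381/511) -> +(511/381)
  reduce: (130/381)
  pull out 2: (2/381) = -1  (since 381 mod 8 = 5)
  reciprocity: (65/381) -> +(381/65)
  reduce: (56/65)
  pull out 2: (2/65) = +1  (since 65 mod 8 = 1)
  pull out 2: (2/65) = +1  (since 65 mod 8 = 1)
  pull out 2: (2/65) = +1  (since 65 mod 8 = 1)
  reciprocity: (7/65) -> +(65/7)
  reduce: (2/7)
  pull out 2: (2/7) = +1  (since 7 mod 8 = 7)
  (1/7) = 1
Product of signs = -1

-1


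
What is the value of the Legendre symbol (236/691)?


p = 691 is prime, so compute (236/691) with the reciprocity algorithm (Jacobi-symbol steps: pull out 2s via (2/n), flip via reciprocity, reduce):
  pull out 2: (2/691) = -1  (since 691 mod 8 = 3)
  pull out 2: (2/691) = -1  (since 691 mod 8 = 3)
  reciprocity: (59/691) -> -(691/59)
  reduce: (42/59)
  pull out 2: (2/59) = -1  (since 59 mod 8 = 3)
  reciprocity: (21/59) -> +(59/21)
  reduce: (17/21)
  reciprocity: (17/21) -> +(21/17)
  reduce: (4/17)
  pull out 2: (2/17) = +1  (since 17 mod 8 = 1)
  pull out 2: (2/17) = +1  (since 17 mod 8 = 1)
  (1/17) = 1
Product of signs = 1
(236/691) = 1

1


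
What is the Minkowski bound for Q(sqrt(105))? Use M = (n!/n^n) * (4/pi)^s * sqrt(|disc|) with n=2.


d = 105, d mod 4 = 1, so disc(K) = d = 105; |disc(K)| = 105
Real quadratic field, so n = 2, s = r2 = 0, r1 = 2
M = (n!/n^n) * (4/pi)^s * sqrt(|disc(K)|) = (2!/2^2) * (4/pi)^0 * sqrt(105)
= 0.5 * 1.000000 * 10.246951
= 5.1235

5.1235


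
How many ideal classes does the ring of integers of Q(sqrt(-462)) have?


K = Q(sqrt(-462)). d mod 4 = 2, so D = disc(K) = 4d = -1848
h(K) equals the number of primitive reduced positive-definite forms (a, b, c) = a*x^2 + b*x*y + c*y^2 with b^2 - 4ac = D,
where reduced means |b| <= a <= c, with b >= 0 whenever |b| = a or a = c, and primitive means gcd(a, b, c) = 1.
Reduced forces 3a^2 <= |D| = 1848, so 1 <= a <= 24; b must have the parity of D, and c = (b^2 - D)/(4a) must be an integer >= a.
Enumerate a = 1..24, b in [-a, a]:
  a=1: (1, 0, 462)  [1]
  a=2: (2, 0, 231)  [1]
  a=3: (3, 0, 154)  [1]
  a=4..5: none
  a=6: (6, 0, 77)  [1]
  a=7: (7, 0, 66)  [1]
  a=8..10: none
  a=11: (11, 0, 42)  [1]
  a=12..13: none
  a=14: (14, 0, 33)  [1]
  a=15..20: none
  a=21: (21, 0, 22)  [1]
  a=22..24: none
Total reduced forms: 1 + 1 + 1 + 1 + 1 + 1 + 1 + 1 = 8
h = 8

8


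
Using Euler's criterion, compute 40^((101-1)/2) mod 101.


p = 101 is prime and the exponent is (p-1)/2 = 50, so by Euler's criterion 40^50 = (40/101) = +1 or -1 mod 101.
Compute by square-and-multiply:
  50 = 32 + 16 + 2 (binary 110010)
  Repeated squaring mod 101: 40^1 = 40, 40^2 = 85, 40^4 = 54, 40^8 = 88, 40^16 = 68, 40^32 = 79
  40^50 = 40^32 * 40^16 * 40^2 = 79 * 68 * 85 mod 101
    79 * 68 = 5372 = 19 mod 101
    19 * 85 = 1615 = 100 mod 101
  40^50 = 100 mod 101
Result 100 = p - 1 = -1 mod 101: 40 is a quadratic non-residue mod 101. As a residue in [0, p-1] the value is 100.
40^50 mod 101 = 100

100


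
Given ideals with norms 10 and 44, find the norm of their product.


N(IJ) = N(I) * N(J)
= 10 * 44
= 440

440


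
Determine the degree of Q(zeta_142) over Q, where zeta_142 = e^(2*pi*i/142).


The degree equals Euler's totient phi(142).
142 = 2 * 71
phi(142) = 70

70


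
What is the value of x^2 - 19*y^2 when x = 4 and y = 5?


x^2 - d*y^2
= 4^2 - 19*5^2
= 16 - 475
= -459

-459


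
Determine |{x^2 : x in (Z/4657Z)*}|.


For prime p, the number of non-zero quadratic residues is (p-1)/2.
= (4657-1)/2
= 2328

2328


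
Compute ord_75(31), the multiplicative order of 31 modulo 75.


We want ord_75(31), the smallest k >= 1 with 31^k = 1 mod 75.
n = 75 = 3 * 5^2, phi(75) = 40; the order divides phi(n).
Divisors of 40: 1, 2, 4, 5, 8, 10, 20, 40
Repeated squaring mod 75: 31^1 = 31, 31^2 = 61, 31^4 = 46, 31^8 = 16, 31^16 = 31, 31^32 = 61
Test divisors in increasing order:
  k=1: 31^1 = 31 mod 75
  k=2: 31^2 = 61 mod 75
  k=4: 31^4 = 46 mod 75
  k=5: 31^5 = 46 * 31 = 1 mod 75  <- first divisor giving 1
Order = 5

5


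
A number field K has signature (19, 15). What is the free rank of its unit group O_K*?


By Dirichlet's unit theorem:
rank = r1 + r2 - 1
= 19 + 15 - 1
= 33

33


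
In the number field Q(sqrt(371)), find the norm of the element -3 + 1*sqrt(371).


N(a + b*sqrt(d)) = a^2 - d*b^2
= (-3)^2 - (371)*(1)^2
= 9 - 371
= -362

-362


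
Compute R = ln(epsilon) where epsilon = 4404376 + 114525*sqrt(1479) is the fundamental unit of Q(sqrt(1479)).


epsilon = 4404376 + 114525*sqrt(1479)
= 8.8088e+06
R = ln(8.8088e+06)
= 15.9913

15.9913


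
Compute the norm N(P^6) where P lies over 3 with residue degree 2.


N(P^a) = p^(a*f)
= 3^(6*2)
= 3^12
= 531441

531441


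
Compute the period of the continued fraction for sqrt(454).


Run the CF algorithm for sqrt(454).
a_0 = floor(sqrt(454)) = 21; set m_0=0, q_0=1.
Recurrence: m' = q*a - m,  q' = (d - m'^2)/q,  a' = floor((a_0 + m')/q').
  step 1: m=21, q=13, a=3
  step 2: m=18, q=10, a=3
  step 3: m=12, q=31, a=1
  step 4: m=19, q=3, a=13
  step 5: m=20, q=18, a=2
  step 6: m=16, q=11, a=3
  step 7: m=17, q=15, a=2
  step 8: m=13, q=19, a=1
  step 9: m=6, q=22, a=1
  step 10: m=16, q=9, a=4
  step 11: m=20, q=6, a=6
  step 12: m=16, q=33, a=1
  step 13: m=17, q=5, a=7
  step 14: m=18, q=26, a=1
  step 15: m=8, q=15, a=1
  step 16: m=7, q=27, a=1
  step 17: m=20, q=2, a=20
  step 18: m=20, q=27, a=1
  step 19: m=7, q=15, a=1
  step 20: m=8, q=26, a=1
  step 21: m=18, q=5, a=7
  step 22: m=17, q=33, a=1
  step 23: m=16, q=6, a=6
  step 24: m=20, q=9, a=4
  step 25: m=16, q=22, a=1
  step 26: m=6, q=19, a=1
  step 27: m=13, q=15, a=2
  step 28: m=17, q=11, a=3
  step 29: m=16, q=18, a=2
  step 30: m=20, q=3, a=13
  step 31: m=19, q=31, a=1
  step 32: m=12, q=10, a=3
  step 33: m=18, q=13, a=3
  step 34: m=21, q=1, a=42
a_34 = 2*a_0 = 42, so the period closes here.
sqrt(454) = [21; 3, 3, 1, 13, 2, 3, 2, 1, 1, 4, 6, 1, 7, 1, 1, 1, 20, 1, 1, 1, 7, 1, 6, 4, 1, 1, 2, 3, 2, 13, 1, 3, 3, 42]
Period length = 34

34


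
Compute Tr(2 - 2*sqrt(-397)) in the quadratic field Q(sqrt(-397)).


Tr(a + b*sqrt(d)) = (a + b*sqrt(d)) + (a - b*sqrt(d)) = 2a
= 2 * (2)
= 4

4


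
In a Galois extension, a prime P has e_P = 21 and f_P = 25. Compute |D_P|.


|D_P| = e * f
= 21 * 25
= 525

525


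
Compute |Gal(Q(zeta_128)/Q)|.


|Gal(Q(zeta_128)/Q)| = phi(128)
= 64

64


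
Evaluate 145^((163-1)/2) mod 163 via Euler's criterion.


p = 163 is prime and the exponent is (p-1)/2 = 81, so by Euler's criterion 145^81 = (145/163) = +1 or -1 mod 163.
Compute by square-and-multiply:
  81 = 64 + 16 + 1 (binary 1010001)
  Repeated squaring mod 163: 145^1 = 145, 145^2 = 161, 145^4 = 4, 145^8 = 16, 145^16 = 93, 145^32 = 10, 145^64 = 100
  145^81 = 145^64 * 145^16 * 145^1 = 100 * 93 * 145 mod 163
    100 * 93 = 9300 = 9 mod 163
    9 * 145 = 1305 = 1 mod 163
  145^81 = 1 mod 163
Result 1: 145 is a quadratic residue mod 163.
145^81 mod 163 = 1

1


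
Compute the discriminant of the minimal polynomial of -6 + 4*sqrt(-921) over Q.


The element -6 + 4*sqrt(-921) has minimal polynomial:
x^2 + 12*x + 14772
Discriminant = (12)^2 - 4*(14772)
= 144 - 59088
= -58944

-58944


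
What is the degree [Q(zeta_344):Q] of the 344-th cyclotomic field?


The degree equals Euler's totient phi(344).
344 = 2^3 * 43
phi(344) = 168

168


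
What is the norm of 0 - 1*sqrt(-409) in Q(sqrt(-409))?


N(a + b*sqrt(d)) = a^2 - d*b^2
= (0)^2 - (-409)*(-1)^2
= 0 + 409
= 409

409


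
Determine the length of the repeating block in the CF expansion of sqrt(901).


Run the CF algorithm for sqrt(901).
a_0 = floor(sqrt(901)) = 30; set m_0=0, q_0=1.
Recurrence: m' = q*a - m,  q' = (d - m'^2)/q,  a' = floor((a_0 + m')/q').
  step 1: m=30, q=1, a=60
a_1 = 2*a_0 = 60, so the period closes here.
sqrt(901) = [30; 60]
Period length = 1

1


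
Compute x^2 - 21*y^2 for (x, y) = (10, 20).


x^2 - d*y^2
= 10^2 - 21*20^2
= 100 - 8400
= -8300

-8300


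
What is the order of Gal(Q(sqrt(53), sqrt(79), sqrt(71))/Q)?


The 3 square roots of distinct primes are multiplicatively independent over Q,
so [K:Q] = 2^3 and Gal(K/Q) is isomorphic to (Z/2Z)^3.
|Gal| = 2^3 = 8

8


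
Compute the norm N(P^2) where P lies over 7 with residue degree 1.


N(P^a) = p^(a*f)
= 7^(2*1)
= 7^2
= 49

49


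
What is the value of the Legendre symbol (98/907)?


p = 907 is prime, so compute (98/907) with the reciprocity algorithm (Jacobi-symbol steps: pull out 2s via (2/n), flip via reciprocity, reduce):
  pull out 2: (2/907) = -1  (since 907 mod 8 = 3)
  reciprocity: (49/907) -> +(907/49)
  reduce: (25/49)
  reciprocity: (25/49) -> +(49/25)
  reduce: (24/25)
  pull out 2: (2/25) = +1  (since 25 mod 8 = 1)
  pull out 2: (2/25) = +1  (since 25 mod 8 = 1)
  pull out 2: (2/25) = +1  (since 25 mod 8 = 1)
  reciprocity: (3/25) -> +(25/3)
  reduce: (1/3)
  (1/3) = 1
Product of signs = -1
(98/907) = -1

-1


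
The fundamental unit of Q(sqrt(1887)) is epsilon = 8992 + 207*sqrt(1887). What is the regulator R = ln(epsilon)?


epsilon = 8992 + 207*sqrt(1887)
= 17983.9999
R = ln(17983.9999)
= 9.7972

9.7972


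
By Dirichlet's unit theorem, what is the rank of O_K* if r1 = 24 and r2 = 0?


By Dirichlet's unit theorem:
rank = r1 + r2 - 1
= 24 + 0 - 1
= 23

23


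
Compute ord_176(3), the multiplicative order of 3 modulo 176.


We want ord_176(3), the smallest k >= 1 with 3^k = 1 mod 176.
n = 176 = 2^4 * 11, phi(176) = 80; the order divides phi(n).
Divisors of 80: 1, 2, 4, 5, 8, 10, 16, 20, 40, 80
Repeated squaring mod 176: 3^1 = 3, 3^2 = 9, 3^4 = 81, 3^8 = 49, 3^16 = 113, 3^32 = 97, 3^64 = 81
Test divisors in increasing order:
  k=1: 3^1 = 3 mod 176
  k=2: 3^2 = 9 mod 176
  k=4: 3^4 = 81 mod 176
  k=5: 3^5 = 81 * 3 = 67 mod 176
  k=8: 3^8 = 49 mod 176
  k=10: 3^10 = 49 * 9 = 89 mod 176
  k=16: 3^16 = 113 mod 176
  k=20: 3^20 = 113 * 81 = 1 mod 176  <- first divisor giving 1
Order = 20

20


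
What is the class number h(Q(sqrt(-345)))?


K = Q(sqrt(-345)). d mod 4 = 3, so D = disc(K) = 4d = -1380
h(K) equals the number of primitive reduced positive-definite forms (a, b, c) = a*x^2 + b*x*y + c*y^2 with b^2 - 4ac = D,
where reduced means |b| <= a <= c, with b >= 0 whenever |b| = a or a = c, and primitive means gcd(a, b, c) = 1.
Reduced forces 3a^2 <= |D| = 1380, so 1 <= a <= 21; b must have the parity of D, and c = (b^2 - D)/(4a) must be an integer >= a.
Enumerate a = 1..21, b in [-a, a]:
  a=1: (1, 0, 345)  [1]
  a=2: (2, 2, 173)  [1]
  a=3: (3, 0, 115)  [1]
  a=4: none
  a=5: (5, 0, 69)  [1]
  a=6: (6, 6, 59)  [1]
  a=7..9: none
  a=10: (10, 10, 37)  [1]
  a=11..14: none
  a=15: (15, 0, 23)  [1]
  a=16..18: none
  a=19: (19, 8, 19)  [1]
  a=20..21: none
Total reduced forms: 1 + 1 + 1 + 1 + 1 + 1 + 1 + 1 = 8
h = 8

8


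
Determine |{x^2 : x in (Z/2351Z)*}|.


For prime p, the number of non-zero quadratic residues is (p-1)/2.
= (2351-1)/2
= 1175

1175


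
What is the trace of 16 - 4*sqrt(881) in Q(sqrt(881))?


Tr(a + b*sqrt(d)) = (a + b*sqrt(d)) + (a - b*sqrt(d)) = 2a
= 2 * (16)
= 32

32


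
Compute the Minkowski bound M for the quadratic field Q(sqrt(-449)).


d = -449, d mod 4 = 3, so disc(K) = 4d = -1796; |disc(K)| = 1796
Imaginary quadratic field, so n = 2, s = r2 = 1, r1 = 0
M = (n!/n^n) * (4/pi)^s * sqrt(|disc(K)|) = (2!/2^2) * (4/pi)^1 * sqrt(1796)
= 0.5 * 1.273240 * 42.379240
= 26.9795

26.9795


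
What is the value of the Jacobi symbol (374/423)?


Compute (374/423) via quadratic reciprocity:
  pull out 2: (2/423) = +1  (since 423 mod 8 = 7)
  reciprocity: (187/423) -> -(423/187)
  reduce: (49/187)
  reciprocity: (49/187) -> +(187/49)
  reduce: (40/49)
  pull out 2: (2/49) = +1  (since 49 mod 8 = 1)
  pull out 2: (2/49) = +1  (since 49 mod 8 = 1)
  pull out 2: (2/49) = +1  (since 49 mod 8 = 1)
  reciprocity: (5/49) -> +(49/5)
  reduce: (4/5)
  pull out 2: (2/5) = -1  (since 5 mod 8 = 5)
  pull out 2: (2/5) = -1  (since 5 mod 8 = 5)
  (1/5) = 1
Product of signs = -1

-1


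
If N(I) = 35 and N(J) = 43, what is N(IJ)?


N(IJ) = N(I) * N(J)
= 35 * 43
= 1505

1505


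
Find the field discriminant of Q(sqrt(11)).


For K = Q(sqrt(d)) with d squarefree: disc(K) = d if d = 1 mod 4, and disc(K) = 4d if d = 2 or 3 mod 4.
Here d = 11, and d mod 4 = 3.
d = 3 mod 4, not 1 (O_K = Z[sqrt(d)]), so disc(K) = 4d = 4 * (11) = 44

44


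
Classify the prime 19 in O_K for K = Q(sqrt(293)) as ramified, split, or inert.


K = Q(sqrt(293)). Since d mod 4 = 1, disc(K) = 293.
Check p | disc: 293 mod 19 = 8.
p does not divide disc. Compute Legendre symbol (d/p):
8^((19-1)/2) mod 19 = -1
(d/p) = -1, so p is inert: (p) stays prime with e=1, f=2, g=1.
Therefore p is inert.

inert


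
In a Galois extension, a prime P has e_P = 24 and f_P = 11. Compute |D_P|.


|D_P| = e * f
= 24 * 11
= 264

264


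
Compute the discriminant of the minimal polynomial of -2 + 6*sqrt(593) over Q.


The element -2 + 6*sqrt(593) has minimal polynomial:
x^2 + 4*x - 21344
Discriminant = (4)^2 - 4*(-21344)
= 16 + 85376
= 85392

85392


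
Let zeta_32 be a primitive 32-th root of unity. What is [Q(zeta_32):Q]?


The degree equals Euler's totient phi(32).
32 = 2^5
phi(32) = 16

16


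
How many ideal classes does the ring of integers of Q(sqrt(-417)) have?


K = Q(sqrt(-417)). d mod 4 = 3, so D = disc(K) = 4d = -1668
h(K) equals the number of primitive reduced positive-definite forms (a, b, c) = a*x^2 + b*x*y + c*y^2 with b^2 - 4ac = D,
where reduced means |b| <= a <= c, with b >= 0 whenever |b| = a or a = c, and primitive means gcd(a, b, c) = 1.
Reduced forces 3a^2 <= |D| = 1668, so 1 <= a <= 23; b must have the parity of D, and c = (b^2 - D)/(4a) must be an integer >= a.
Enumerate a = 1..23, b in [-a, a]:
  a=1: (1, 0, 417)  [1]
  a=2: (2, 2, 209)  [1]
  a=3: (3, 0, 139)  [1]
  a=4..5: none
  a=6: (6, 6, 71)  [1]
  a=7..10: none
  a=11: (11, -2, 38), (11, 2, 38)  [2]
  a=12: none
  a=13: (13, -10, 34), (13, 10, 34)  [2]
  a=14..16: none
  a=17: (17, -10, 26), (17, 10, 26)  [2]
  a=18: none
  a=19: (19, -2, 22), (19, 2, 22)  [2]
  a=20..23: none
Total reduced forms: 1 + 1 + 1 + 1 + 2 + 2 + 2 + 2 = 12
h = 12

12


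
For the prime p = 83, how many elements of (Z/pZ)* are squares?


For prime p, the number of non-zero quadratic residues is (p-1)/2.
= (83-1)/2
= 41

41


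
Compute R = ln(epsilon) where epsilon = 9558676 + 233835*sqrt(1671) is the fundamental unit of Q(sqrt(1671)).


epsilon = 9558676 + 233835*sqrt(1671)
= 1.9117e+07
R = ln(1.9117e+07)
= 16.7661

16.7661


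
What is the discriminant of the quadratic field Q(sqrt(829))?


For K = Q(sqrt(d)) with d squarefree: disc(K) = d if d = 1 mod 4, and disc(K) = 4d if d = 2 or 3 mod 4.
Here d = 829, and d mod 4 = 1.
d = 1 mod 4 (O_K = Z[(1+sqrt(d))/2]), so disc(K) = d = 829

829


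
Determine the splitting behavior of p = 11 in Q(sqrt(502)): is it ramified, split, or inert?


K = Q(sqrt(502)). Since d mod 4 = 2, disc(K) = 2008.
Check p | disc: 2008 mod 11 = 6.
p does not divide disc. Compute Legendre symbol (d/p):
7^((11-1)/2) mod 11 = -1
(d/p) = -1, so p is inert: (p) stays prime with e=1, f=2, g=1.
Therefore p is inert.

inert


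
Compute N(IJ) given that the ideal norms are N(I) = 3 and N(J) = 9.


N(IJ) = N(I) * N(J)
= 3 * 9
= 27

27


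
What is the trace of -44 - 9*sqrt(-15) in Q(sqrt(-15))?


Tr(a + b*sqrt(d)) = (a + b*sqrt(d)) + (a - b*sqrt(d)) = 2a
= 2 * (-44)
= -88

-88


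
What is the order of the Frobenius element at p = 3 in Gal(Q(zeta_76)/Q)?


The Frobenius at p in Gal(Q(zeta_n)/Q) = (Z/nZ)* is the class of p, so its order is ord_76(3), the smallest k >= 1 with 3^k = 1 mod 76.
n = 76 = 2^2 * 19, phi(76) = 36; the order divides phi(n).
Divisors of 36: 1, 2, 3, 4, 6, 9, 12, 18, 36
Repeated squaring mod 76: 3^1 = 3, 3^2 = 9, 3^4 = 5, 3^8 = 25, 3^16 = 17, 3^32 = 61
Test divisors in increasing order:
  k=1: 3^1 = 3 mod 76
  k=2: 3^2 = 9 mod 76
  k=3: 3^3 = 9 * 3 = 27 mod 76
  k=4: 3^4 = 5 mod 76
  k=6: 3^6 = 5 * 9 = 45 mod 76
  k=9: 3^9 = 25 * 3 = 75 mod 76
  k=12: 3^12 = 25 * 5 = 49 mod 76
  k=18: 3^18 = 17 * 9 = 1 mod 76  <- first divisor giving 1
Order = 18

18


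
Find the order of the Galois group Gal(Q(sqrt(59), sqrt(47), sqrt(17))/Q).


The 3 square roots of distinct primes are multiplicatively independent over Q,
so [K:Q] = 2^3 and Gal(K/Q) is isomorphic to (Z/2Z)^3.
|Gal| = 2^3 = 8

8


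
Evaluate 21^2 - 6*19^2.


x^2 - d*y^2
= 21^2 - 6*19^2
= 441 - 2166
= -1725

-1725


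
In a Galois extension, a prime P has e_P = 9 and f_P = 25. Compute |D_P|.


|D_P| = e * f
= 9 * 25
= 225

225


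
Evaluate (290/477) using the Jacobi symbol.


Compute (290/477) via quadratic reciprocity:
  pull out 2: (2/477) = -1  (since 477 mod 8 = 5)
  reciprocity: (145/477) -> +(477/145)
  reduce: (42/145)
  pull out 2: (2/145) = +1  (since 145 mod 8 = 1)
  reciprocity: (21/145) -> +(145/21)
  reduce: (19/21)
  reciprocity: (19/21) -> +(21/19)
  reduce: (2/19)
  pull out 2: (2/19) = -1  (since 19 mod 8 = 3)
  (1/19) = 1
Product of signs = 1

1


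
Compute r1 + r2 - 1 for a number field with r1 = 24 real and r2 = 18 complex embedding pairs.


By Dirichlet's unit theorem:
rank = r1 + r2 - 1
= 24 + 18 - 1
= 41

41


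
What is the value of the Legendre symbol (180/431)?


p = 431 is prime, so compute (180/431) with the reciprocity algorithm (Jacobi-symbol steps: pull out 2s via (2/n), flip via reciprocity, reduce):
  pull out 2: (2/431) = +1  (since 431 mod 8 = 7)
  pull out 2: (2/431) = +1  (since 431 mod 8 = 7)
  reciprocity: (45/431) -> +(431/45)
  reduce: (26/45)
  pull out 2: (2/45) = -1  (since 45 mod 8 = 5)
  reciprocity: (13/45) -> +(45/13)
  reduce: (6/13)
  pull out 2: (2/13) = -1  (since 13 mod 8 = 5)
  reciprocity: (3/13) -> +(13/3)
  reduce: (1/3)
  (1/3) = 1
Product of signs = 1
(180/431) = 1

1


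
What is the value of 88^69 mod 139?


p = 139 is prime and the exponent is (p-1)/2 = 69, so by Euler's criterion 88^69 = (88/139) = +1 or -1 mod 139.
Compute by square-and-multiply:
  69 = 64 + 4 + 1 (binary 1000101)
  Repeated squaring mod 139: 88^1 = 88, 88^2 = 99, 88^4 = 71, 88^8 = 37, 88^16 = 118, 88^32 = 24, 88^64 = 20
  88^69 = 88^64 * 88^4 * 88^1 = 20 * 71 * 88 mod 139
    20 * 71 = 1420 = 30 mod 139
    30 * 88 = 2640 = 138 mod 139
  88^69 = 138 mod 139
Result 138 = p - 1 = -1 mod 139: 88 is a quadratic non-residue mod 139. As a residue in [0, p-1] the value is 138.
88^69 mod 139 = 138

138


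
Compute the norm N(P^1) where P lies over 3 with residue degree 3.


N(P^a) = p^(a*f)
= 3^(1*3)
= 3^3
= 27

27


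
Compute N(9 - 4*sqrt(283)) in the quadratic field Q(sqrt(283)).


N(a + b*sqrt(d)) = a^2 - d*b^2
= (9)^2 - (283)*(-4)^2
= 81 - 4528
= -4447

-4447


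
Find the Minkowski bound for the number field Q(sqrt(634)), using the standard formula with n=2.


d = 634, d mod 4 = 2, so disc(K) = 4d = 2536; |disc(K)| = 2536
Real quadratic field, so n = 2, s = r2 = 0, r1 = 2
M = (n!/n^n) * (4/pi)^s * sqrt(|disc(K)|) = (2!/2^2) * (4/pi)^0 * sqrt(2536)
= 0.5 * 1.000000 * 50.358713
= 25.1794

25.1794
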